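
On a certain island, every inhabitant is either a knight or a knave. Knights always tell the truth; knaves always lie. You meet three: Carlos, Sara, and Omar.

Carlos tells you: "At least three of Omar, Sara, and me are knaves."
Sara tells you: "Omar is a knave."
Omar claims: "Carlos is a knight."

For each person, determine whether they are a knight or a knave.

Consider Carlos. Suppose Carlos is a knight.
Then Carlos's own statement would have to be true, but it can't be — contradiction.
So Carlos is a knave.
With that fixed, Omar's statement is false, so Omar is a knave.
With that fixed, Sara's statement is true, so Sara is a knight.

Carlos: knave, Sara: knight, Omar: knave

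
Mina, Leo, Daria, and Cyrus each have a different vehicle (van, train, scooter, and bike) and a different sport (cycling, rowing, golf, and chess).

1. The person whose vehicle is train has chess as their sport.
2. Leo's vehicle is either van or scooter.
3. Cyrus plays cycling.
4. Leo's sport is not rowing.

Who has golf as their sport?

With clues 1–3, Cyrus is impossible for the one with sport golf.
With clues 1–4, Daria and Mina are impossible for the one with sport golf.
That leaves Leo.

Leo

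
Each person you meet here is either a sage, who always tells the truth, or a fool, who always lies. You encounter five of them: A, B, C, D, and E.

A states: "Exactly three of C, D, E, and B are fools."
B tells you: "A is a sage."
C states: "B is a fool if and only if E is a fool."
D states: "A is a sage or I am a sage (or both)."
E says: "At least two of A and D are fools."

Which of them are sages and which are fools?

Consider A. Suppose A is a sage.
Then no assignment of the remaining roles makes every statement match its speaker's type — contradiction.
So A is a fool.
With that fixed, B's statement is false, so B is a fool.
Consider C. Suppose C is a fool.
Then no assignment of the remaining roles makes every statement match its speaker's type — contradiction.
So C is a sage.
Consider D. Suppose D is a fool.
Then no assignment of the remaining roles makes every statement match its speaker's type — contradiction.
So D is a sage.
With that fixed, E's statement is false, so E is a fool.

A: fool, B: fool, C: sage, D: sage, E: fool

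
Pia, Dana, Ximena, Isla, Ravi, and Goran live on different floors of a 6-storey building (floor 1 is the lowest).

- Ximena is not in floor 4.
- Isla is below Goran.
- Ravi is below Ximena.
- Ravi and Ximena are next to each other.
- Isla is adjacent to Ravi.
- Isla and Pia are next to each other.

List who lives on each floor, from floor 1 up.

From clue 1: Ximena is in {1,2,3,5,6}.
From clues 1–3: Ximena is in {2,3,5,6}.
From clues 1–5: Ximena is in {3,5}.
From clues 1–6: Dana → floor 1, Pia → floor 2, Isla → floor 3, Ravi → floor 4, Ximena → floor 5, Goran → floor 6.

Dana, Pia, Isla, Ravi, Ximena, Goran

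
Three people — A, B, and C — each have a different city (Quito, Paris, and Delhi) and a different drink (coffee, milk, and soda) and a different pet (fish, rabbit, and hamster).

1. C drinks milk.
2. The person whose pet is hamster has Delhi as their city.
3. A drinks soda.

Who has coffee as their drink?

Clue 1 rules out C for the one with drink coffee.
With clues 1–3, A is impossible for the one with drink coffee.
That leaves B.

B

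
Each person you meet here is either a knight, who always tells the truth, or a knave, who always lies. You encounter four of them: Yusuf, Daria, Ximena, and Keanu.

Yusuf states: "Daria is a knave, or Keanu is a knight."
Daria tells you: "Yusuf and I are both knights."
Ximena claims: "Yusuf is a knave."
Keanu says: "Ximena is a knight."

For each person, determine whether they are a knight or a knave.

Consider Yusuf. Suppose Yusuf is a knave.
Then no assignment of the remaining roles makes every statement match its speaker's type — contradiction.
So Yusuf is a knight.
With that fixed, Ximena's statement is false, so Ximena is a knave.
With that fixed, Keanu's statement is false, so Keanu is a knave.
Consider Daria. Suppose Daria is a knight.
Then Yusuf's statement comes out false, contradicting Yusuf being a knight.
So Daria is a knave.

Yusuf: knight, Daria: knave, Ximena: knave, Keanu: knave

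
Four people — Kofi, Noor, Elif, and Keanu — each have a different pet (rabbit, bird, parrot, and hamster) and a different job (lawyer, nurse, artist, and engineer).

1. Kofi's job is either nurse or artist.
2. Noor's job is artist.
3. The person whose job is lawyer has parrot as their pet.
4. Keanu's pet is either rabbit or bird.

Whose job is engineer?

Clue 1 rules out Kofi for the one with job engineer.
With clues 1–2, Noor is impossible for the one with job engineer.
With clues 1–4, Elif is impossible for the one with job engineer.
That leaves Keanu.

Keanu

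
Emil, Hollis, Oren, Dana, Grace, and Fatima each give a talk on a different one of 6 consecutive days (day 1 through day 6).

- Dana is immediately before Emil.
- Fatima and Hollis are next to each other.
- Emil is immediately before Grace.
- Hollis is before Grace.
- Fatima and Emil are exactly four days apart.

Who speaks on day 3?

With clues 1–4, Emil and Grace are ruled out for day 3.
With clues 1–5, Dana, Fatima, and Hollis are ruled out for day 3.
So day 3 is Oren.

Oren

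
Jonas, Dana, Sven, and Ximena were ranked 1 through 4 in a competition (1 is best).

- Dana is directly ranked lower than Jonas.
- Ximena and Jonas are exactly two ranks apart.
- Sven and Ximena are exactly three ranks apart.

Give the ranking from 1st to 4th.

Sven, Jonas, Dana, Ximena

From clue 1: Jonas is in {1,2,3}.
From clues 1–3: Sven → rank 1, Jonas → rank 2, Dana → rank 3, Ximena → rank 4.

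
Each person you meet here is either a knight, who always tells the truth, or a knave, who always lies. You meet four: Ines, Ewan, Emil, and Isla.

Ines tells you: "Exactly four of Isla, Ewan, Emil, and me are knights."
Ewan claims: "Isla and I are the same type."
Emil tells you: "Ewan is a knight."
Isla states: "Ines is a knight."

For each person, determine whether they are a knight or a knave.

Ines: knight, Ewan: knight, Emil: knight, Isla: knight

Consider Ines. Suppose Ines is a knave.
Then no assignment of the remaining roles makes every statement match its speaker's type — contradiction.
So Ines is a knight.
With that fixed, Isla's statement is true, so Isla is a knight.
Consider Ewan. Suppose Ewan is a knave.
Then Ines's statement comes out false, contradicting Ines being a knight.
So Ewan is a knight.
With that fixed, Emil's statement is true, so Emil is a knight.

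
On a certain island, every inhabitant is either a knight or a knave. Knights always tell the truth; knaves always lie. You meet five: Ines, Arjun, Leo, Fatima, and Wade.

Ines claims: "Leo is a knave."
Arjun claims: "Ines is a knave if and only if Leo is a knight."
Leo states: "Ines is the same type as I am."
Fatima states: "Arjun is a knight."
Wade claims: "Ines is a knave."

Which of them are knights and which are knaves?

Consider Ines. Suppose Ines is a knave.
Then whichever role Leo has, Leo's statement has the wrong truth value — contradiction.
So Ines is a knight.
With that fixed, Wade's statement is false, so Wade is a knave.
Consider Arjun. Suppose Arjun is a knave.
Then no assignment of the remaining roles makes every statement match its speaker's type — contradiction.
So Arjun is a knight.
With that fixed, Fatima's statement is true, so Fatima is a knight.
Consider Leo. Suppose Leo is a knight.
Then Ines's statement comes out false, contradicting Ines being a knight.
So Leo is a knave.

Ines: knight, Arjun: knight, Leo: knave, Fatima: knight, Wade: knave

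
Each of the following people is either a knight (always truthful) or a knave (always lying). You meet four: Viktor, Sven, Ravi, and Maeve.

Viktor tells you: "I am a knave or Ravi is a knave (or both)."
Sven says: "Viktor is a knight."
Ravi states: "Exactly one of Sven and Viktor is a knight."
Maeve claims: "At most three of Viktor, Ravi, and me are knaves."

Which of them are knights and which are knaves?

Viktor: knight, Sven: knight, Ravi: knave, Maeve: knight

Regardless of anyone's role, Maeve's statement is true, so Maeve is a knight.
Consider Viktor. Suppose Viktor is a knave.
Then Viktor's own statement would have to be false, but it can't be — contradiction.
So Viktor is a knight.
With that fixed, Sven's statement is true, so Sven is a knight.
With that fixed, Ravi's statement is false, so Ravi is a knave.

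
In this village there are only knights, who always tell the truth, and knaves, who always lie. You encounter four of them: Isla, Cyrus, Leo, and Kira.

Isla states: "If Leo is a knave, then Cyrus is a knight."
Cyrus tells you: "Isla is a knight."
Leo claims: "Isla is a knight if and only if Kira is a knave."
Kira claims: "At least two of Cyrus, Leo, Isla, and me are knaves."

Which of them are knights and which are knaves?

Isla: knight, Cyrus: knight, Leo: knight, Kira: knave

Consider Isla. Suppose Isla is a knave.
Then no assignment of the remaining roles makes every statement match its speaker's type — contradiction.
So Isla is a knight.
With that fixed, Cyrus's statement is true, so Cyrus is a knight.
Consider Leo. Suppose Leo is a knave.
Then whichever role Kira has, Kira's statement has the wrong truth value — contradiction.
So Leo is a knight.
With that fixed, Kira's statement is false, so Kira is a knave.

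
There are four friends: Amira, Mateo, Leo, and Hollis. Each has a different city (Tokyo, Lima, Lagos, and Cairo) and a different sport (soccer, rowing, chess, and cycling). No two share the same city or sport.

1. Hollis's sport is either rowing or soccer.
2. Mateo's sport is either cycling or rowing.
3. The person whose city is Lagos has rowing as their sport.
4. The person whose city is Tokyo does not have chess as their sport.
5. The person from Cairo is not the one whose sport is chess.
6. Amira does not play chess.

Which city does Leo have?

With clues 1–6, Cairo, Lagos, and Tokyo are impossible for Leo's city.
That leaves Lima.

Lima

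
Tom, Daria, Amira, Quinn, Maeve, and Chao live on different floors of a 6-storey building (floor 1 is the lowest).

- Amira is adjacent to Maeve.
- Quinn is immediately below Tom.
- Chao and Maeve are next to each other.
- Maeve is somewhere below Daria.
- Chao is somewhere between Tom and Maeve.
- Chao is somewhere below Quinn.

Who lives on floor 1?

Amira

With clues 1–2, Tom is ruled out for floor 1.
With clues 1–3, Maeve is ruled out for floor 1.
With clues 1–4, Daria is ruled out for floor 1.
With clues 1–5, Chao is ruled out for floor 1.
With clues 1–6, Quinn is ruled out for floor 1.
So floor 1 is Amira.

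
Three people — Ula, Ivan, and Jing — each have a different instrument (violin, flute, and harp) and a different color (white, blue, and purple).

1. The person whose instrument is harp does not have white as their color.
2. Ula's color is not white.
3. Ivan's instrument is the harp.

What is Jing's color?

white

With clues 1–3, blue and purple are impossible for Jing's color.
That leaves white.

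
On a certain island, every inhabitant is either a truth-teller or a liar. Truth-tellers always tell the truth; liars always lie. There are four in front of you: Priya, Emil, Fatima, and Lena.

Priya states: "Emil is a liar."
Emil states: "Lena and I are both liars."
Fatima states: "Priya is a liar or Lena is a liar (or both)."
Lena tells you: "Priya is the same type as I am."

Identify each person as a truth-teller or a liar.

Priya: truth-teller, Emil: liar, Fatima: liar, Lena: truth-teller

Consider Priya. Suppose Priya is a liar.
Then whichever role Lena has, Lena's statement has the wrong truth value — contradiction.
So Priya is a truth-teller.
Consider Emil. Suppose Emil is a truth-teller.
Then Priya's statement comes out false, contradicting Priya being a truth-teller.
So Emil is a liar.
Consider Fatima. Suppose Fatima is a truth-teller.
Then no assignment of the remaining roles makes every statement match its speaker's type — contradiction.
So Fatima is a liar.
Consider Lena. Suppose Lena is a liar.
Then Emil's statement comes out true, contradicting Emil being a liar.
So Lena is a truth-teller.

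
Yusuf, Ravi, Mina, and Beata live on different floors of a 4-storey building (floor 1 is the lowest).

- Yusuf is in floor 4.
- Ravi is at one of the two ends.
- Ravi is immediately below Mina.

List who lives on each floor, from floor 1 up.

Ravi, Mina, Beata, Yusuf

From clue 1: Yusuf → floor 4.
From clues 1–2: Ravi → floor 1.
From clues 1–3: Mina → floor 2, Beata → floor 3.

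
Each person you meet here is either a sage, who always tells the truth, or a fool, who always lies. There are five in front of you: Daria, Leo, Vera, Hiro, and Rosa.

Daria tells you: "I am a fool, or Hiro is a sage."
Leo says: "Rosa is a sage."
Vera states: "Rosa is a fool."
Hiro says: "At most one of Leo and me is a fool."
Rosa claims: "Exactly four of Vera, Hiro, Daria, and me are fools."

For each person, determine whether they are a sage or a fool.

Daria: sage, Leo: fool, Vera: sage, Hiro: sage, Rosa: fool

Consider Daria. Suppose Daria is a fool.
Then Daria's own statement would have to be false, but it can't be — contradiction.
So Daria is a sage.
With that fixed, Rosa's statement is false, so Rosa is a fool.
With that fixed, Leo's statement is false, so Leo is a fool.
With that fixed, Vera's statement is true, so Vera is a sage.
Consider Hiro. Suppose Hiro is a fool.
Then Daria's statement comes out false, contradicting Daria being a sage.
So Hiro is a sage.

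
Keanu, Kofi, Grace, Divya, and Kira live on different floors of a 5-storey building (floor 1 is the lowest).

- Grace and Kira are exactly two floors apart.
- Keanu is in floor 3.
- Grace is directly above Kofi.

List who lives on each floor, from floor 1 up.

From clues 1–2: Keanu → floor 3.
From clues 1–3: Kofi → floor 1, Grace → floor 2, Kira → floor 4, Divya → floor 5.

Kofi, Grace, Keanu, Kira, Divya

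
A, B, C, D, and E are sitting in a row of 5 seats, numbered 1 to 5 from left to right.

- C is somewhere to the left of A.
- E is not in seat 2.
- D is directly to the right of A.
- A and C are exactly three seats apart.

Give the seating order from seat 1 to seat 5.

From clue 1: A is in {2,3,4,5}.
From clues 1–3: A is in {2,3,4}.
From clues 1–4: C → seat 1, B → seat 2, E → seat 3, A → seat 4, D → seat 5.

C, B, E, A, D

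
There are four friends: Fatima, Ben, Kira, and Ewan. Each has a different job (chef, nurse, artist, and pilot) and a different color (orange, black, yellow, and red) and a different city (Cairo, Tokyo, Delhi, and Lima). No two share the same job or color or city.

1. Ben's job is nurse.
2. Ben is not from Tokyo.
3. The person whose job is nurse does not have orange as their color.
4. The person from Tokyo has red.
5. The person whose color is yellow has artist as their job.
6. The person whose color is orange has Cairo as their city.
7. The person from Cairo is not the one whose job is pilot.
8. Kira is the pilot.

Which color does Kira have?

With clues 1–5, black is impossible for Kira's color.
With clues 1–8, orange and yellow are impossible for Kira's color.
That leaves red.

red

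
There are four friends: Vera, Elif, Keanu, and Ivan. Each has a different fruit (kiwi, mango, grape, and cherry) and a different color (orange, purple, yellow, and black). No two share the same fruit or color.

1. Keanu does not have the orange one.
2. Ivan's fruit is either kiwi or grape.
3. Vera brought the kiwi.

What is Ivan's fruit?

grape

With clues 1–2, cherry and mango are impossible for Ivan's fruit.
With clues 1–3, kiwi is impossible for Ivan's fruit.
That leaves grape.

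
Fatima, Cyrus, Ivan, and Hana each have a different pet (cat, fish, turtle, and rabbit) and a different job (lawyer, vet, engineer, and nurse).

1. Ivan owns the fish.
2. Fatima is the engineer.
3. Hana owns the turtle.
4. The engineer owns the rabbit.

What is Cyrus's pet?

Clue 1 rules out fish for Cyrus's pet.
With clues 1–3, turtle is impossible for Cyrus's pet.
With clues 1–4, rabbit is impossible for Cyrus's pet.
That leaves cat.

cat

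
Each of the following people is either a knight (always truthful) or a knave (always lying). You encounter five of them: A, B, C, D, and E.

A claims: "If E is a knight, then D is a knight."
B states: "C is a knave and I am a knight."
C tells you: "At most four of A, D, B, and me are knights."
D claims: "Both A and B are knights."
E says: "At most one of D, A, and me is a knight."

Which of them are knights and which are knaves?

Regardless of anyone's role, C's statement is true, so C is a knight.
With that fixed, B's statement is false, so B is a knave.
With that fixed, D's statement is false, so D is a knave.
Consider A. Suppose A is a knight.
Then whichever role E has, E's statement has the wrong truth value — contradiction.
So A is a knave.
With that fixed, E's statement is true, so E is a knight.

A: knave, B: knave, C: knight, D: knave, E: knight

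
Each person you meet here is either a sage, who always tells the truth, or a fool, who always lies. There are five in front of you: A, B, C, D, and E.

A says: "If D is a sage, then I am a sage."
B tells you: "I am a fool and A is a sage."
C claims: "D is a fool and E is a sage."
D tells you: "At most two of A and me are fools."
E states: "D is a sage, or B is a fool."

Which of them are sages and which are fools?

Regardless of anyone's role, D's statement is true, so D is a sage.
With that fixed, E's statement is true, so E is a sage.
With that fixed, C's statement is false, so C is a fool.
Consider A. Suppose A is a sage.
Then whichever role B has, B's statement has the wrong truth value — contradiction.
So A is a fool.
With that fixed, B's statement is false, so B is a fool.

A: fool, B: fool, C: fool, D: sage, E: sage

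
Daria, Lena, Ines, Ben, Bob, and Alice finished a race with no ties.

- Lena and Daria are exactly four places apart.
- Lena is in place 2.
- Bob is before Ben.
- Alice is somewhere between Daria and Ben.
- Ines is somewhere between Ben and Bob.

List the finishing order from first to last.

From clue 1: Daria is in {1,2,5,6}.
From clues 1–2: Lena → place 2, Daria → place 6.
From clues 1–3: Ben is in {3,4,5}.
From clues 1–4: Ben is in {3,4}.
From clues 1–5: Bob → place 1, Ines → place 3, Ben → place 4, Alice → place 5.

Bob, Lena, Ines, Ben, Alice, Daria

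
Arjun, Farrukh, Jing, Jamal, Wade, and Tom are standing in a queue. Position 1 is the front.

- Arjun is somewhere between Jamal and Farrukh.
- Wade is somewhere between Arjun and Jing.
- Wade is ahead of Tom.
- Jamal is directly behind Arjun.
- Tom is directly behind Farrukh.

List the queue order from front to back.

From clue 1: Arjun is in {2,3,4,5}.
From clues 1–3: Arjun is in {2,4,5}.
From clues 1–5: Jing → position 1, Wade → position 2, Farrukh → position 3, Tom → position 4, Arjun → position 5, Jamal → position 6.

Jing, Wade, Farrukh, Tom, Arjun, Jamal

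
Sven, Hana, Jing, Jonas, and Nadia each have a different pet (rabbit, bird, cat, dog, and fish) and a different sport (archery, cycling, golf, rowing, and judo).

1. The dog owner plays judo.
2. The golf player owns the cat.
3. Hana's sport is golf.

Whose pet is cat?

With clues 1–3, Jing, Jonas, Nadia, and Sven are impossible for the one with pet cat.
That leaves Hana.

Hana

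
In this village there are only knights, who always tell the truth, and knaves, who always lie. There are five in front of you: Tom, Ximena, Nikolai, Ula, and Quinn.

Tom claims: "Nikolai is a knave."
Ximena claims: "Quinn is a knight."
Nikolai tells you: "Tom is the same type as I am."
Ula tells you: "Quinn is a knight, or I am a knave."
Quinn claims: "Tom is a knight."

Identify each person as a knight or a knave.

Consider Tom. Suppose Tom is a knave.
Then whichever role Nikolai has, Nikolai's statement has the wrong truth value — contradiction.
So Tom is a knight.
With that fixed, Quinn's statement is true, so Quinn is a knight.
With that fixed, Ximena's statement is true, so Ximena is a knight.
With that fixed, Ula's statement is true, so Ula is a knight.
Consider Nikolai. Suppose Nikolai is a knight.
Then Tom's statement comes out false, contradicting Tom being a knight.
So Nikolai is a knave.

Tom: knight, Ximena: knight, Nikolai: knave, Ula: knight, Quinn: knight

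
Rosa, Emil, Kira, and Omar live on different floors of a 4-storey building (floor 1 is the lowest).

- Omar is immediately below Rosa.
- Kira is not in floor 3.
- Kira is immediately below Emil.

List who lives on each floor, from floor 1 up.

Kira, Emil, Omar, Rosa

From clue 1: Rosa is in {2,3,4}.
From clues 1–3: Kira → floor 1, Emil → floor 2, Omar → floor 3, Rosa → floor 4.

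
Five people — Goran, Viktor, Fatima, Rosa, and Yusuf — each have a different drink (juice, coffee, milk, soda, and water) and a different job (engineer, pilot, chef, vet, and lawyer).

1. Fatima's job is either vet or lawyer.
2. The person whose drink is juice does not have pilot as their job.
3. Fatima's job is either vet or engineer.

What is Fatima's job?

Clue 1 rules out chef, engineer, and pilot for Fatima's job.
With clues 1–3, lawyer is impossible for Fatima's job.
That leaves vet.

vet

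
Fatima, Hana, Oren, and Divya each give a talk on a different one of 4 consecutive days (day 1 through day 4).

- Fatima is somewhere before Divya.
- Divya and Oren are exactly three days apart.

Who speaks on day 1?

Oren

With clue 1, Divya is ruled out for day 1.
With clues 1–2, Fatima and Hana are ruled out for day 1.
So day 1 is Oren.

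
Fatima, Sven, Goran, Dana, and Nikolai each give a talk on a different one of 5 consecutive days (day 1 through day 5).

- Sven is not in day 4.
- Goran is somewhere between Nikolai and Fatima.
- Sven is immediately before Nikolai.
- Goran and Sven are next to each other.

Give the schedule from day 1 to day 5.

From clue 1: Sven is in {1,2,3,5}.
From clues 1–2: Goran is in {2,3,4}.
From clues 1–3: Fatima is in {1,4,5}.
From clues 1–4: Fatima → day 1, Goran → day 2, Sven → day 3, Nikolai → day 4, Dana → day 5.

Fatima, Goran, Sven, Nikolai, Dana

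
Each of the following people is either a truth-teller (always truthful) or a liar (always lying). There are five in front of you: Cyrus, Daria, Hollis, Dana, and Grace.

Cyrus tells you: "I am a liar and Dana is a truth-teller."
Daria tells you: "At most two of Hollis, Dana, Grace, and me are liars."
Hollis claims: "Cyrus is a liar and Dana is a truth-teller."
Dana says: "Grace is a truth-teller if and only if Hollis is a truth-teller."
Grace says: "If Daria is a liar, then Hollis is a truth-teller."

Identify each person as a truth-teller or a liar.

Cyrus: liar, Daria: truth-teller, Hollis: liar, Dana: liar, Grace: truth-teller

Consider Cyrus. Suppose Cyrus is a truth-teller.
Then Cyrus's own statement would have to be true, but it can't be — contradiction.
So Cyrus is a liar.
Consider Daria. Suppose Daria is a liar.
Then no assignment of the remaining roles makes every statement match its speaker's type — contradiction.
So Daria is a truth-teller.
With that fixed, Grace's statement is true, so Grace is a truth-teller.
Consider Hollis. Suppose Hollis is a truth-teller.
Then no assignment of the remaining roles makes every statement match its speaker's type — contradiction.
So Hollis is a liar.
With that fixed, Dana's statement is false, so Dana is a liar.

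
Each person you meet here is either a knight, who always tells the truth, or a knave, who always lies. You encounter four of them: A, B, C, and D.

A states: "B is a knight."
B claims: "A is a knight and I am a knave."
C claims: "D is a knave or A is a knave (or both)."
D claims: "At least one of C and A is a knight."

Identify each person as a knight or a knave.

A: knave, B: knave, C: knight, D: knight

Consider A. Suppose A is a knight.
Then whichever role B has, B's statement has the wrong truth value — contradiction.
So A is a knave.
With that fixed, B's statement is false, so B is a knave.
With that fixed, C's statement is true, so C is a knight.
With that fixed, D's statement is true, so D is a knight.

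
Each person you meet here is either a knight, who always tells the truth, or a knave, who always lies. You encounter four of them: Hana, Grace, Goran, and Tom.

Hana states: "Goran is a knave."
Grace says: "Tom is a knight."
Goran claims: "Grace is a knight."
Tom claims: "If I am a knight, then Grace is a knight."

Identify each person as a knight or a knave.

Consider Hana. Suppose Hana is a knight.
Then no assignment of the remaining roles makes every statement match its speaker's type — contradiction.
So Hana is a knave.
Consider Grace. Suppose Grace is a knave.
Then whichever role Tom has, Tom's statement has the wrong truth value — contradiction.
So Grace is a knight.
With that fixed, Goran's statement is true, so Goran is a knight.
With that fixed, Tom's statement is true, so Tom is a knight.

Hana: knave, Grace: knight, Goran: knight, Tom: knight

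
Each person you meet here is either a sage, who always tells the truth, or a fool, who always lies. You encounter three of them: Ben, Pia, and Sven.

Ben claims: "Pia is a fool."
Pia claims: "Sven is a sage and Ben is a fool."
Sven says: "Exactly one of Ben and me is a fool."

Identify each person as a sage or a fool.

Consider Ben. Suppose Ben is a sage.
Then whichever role Sven has, Sven's statement has the wrong truth value — contradiction.
So Ben is a fool.
Consider Pia. Suppose Pia is a fool.
Then Ben's statement comes out true, contradicting Ben being a fool.
So Pia is a sage.
Consider Sven. Suppose Sven is a fool.
Then Pia's statement comes out false, contradicting Pia being a sage.
So Sven is a sage.

Ben: fool, Pia: sage, Sven: sage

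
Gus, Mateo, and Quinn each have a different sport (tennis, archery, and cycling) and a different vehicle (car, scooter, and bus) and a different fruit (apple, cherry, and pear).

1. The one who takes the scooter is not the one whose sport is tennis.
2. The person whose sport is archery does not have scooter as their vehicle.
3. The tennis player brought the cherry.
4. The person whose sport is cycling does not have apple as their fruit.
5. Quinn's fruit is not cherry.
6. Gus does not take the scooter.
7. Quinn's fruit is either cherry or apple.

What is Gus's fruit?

cherry

With clues 1–6, pear is impossible for Gus's fruit.
With clues 1–7, apple is impossible for Gus's fruit.
That leaves cherry.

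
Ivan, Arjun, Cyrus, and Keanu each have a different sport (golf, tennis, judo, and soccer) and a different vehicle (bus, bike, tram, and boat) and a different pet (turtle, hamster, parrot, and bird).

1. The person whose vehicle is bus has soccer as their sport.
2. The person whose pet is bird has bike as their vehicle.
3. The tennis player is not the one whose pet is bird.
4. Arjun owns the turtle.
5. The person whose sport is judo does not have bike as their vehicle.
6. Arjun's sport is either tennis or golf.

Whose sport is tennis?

With clues 1–6, Cyrus, Ivan, and Keanu are impossible for the one with sport tennis.
That leaves Arjun.

Arjun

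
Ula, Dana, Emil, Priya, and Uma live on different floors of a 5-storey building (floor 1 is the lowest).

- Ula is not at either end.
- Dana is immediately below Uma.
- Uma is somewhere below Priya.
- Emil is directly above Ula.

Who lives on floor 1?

Dana

With clue 1, Ula is ruled out for floor 1.
With clues 1–2, Uma is ruled out for floor 1.
With clues 1–3, Priya is ruled out for floor 1.
With clues 1–4, Emil is ruled out for floor 1.
So floor 1 is Dana.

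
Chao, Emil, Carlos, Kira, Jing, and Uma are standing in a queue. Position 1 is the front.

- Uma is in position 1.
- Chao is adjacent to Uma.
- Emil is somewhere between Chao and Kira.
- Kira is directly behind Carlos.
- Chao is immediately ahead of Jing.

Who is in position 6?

With clue 1, Uma is ruled out for position 6.
With clues 1–2, Chao is ruled out for position 6.
With clues 1–3, Emil is ruled out for position 6.
With clues 1–4, Carlos is ruled out for position 6.
With clues 1–5, Jing is ruled out for position 6.
So position 6 is Kira.

Kira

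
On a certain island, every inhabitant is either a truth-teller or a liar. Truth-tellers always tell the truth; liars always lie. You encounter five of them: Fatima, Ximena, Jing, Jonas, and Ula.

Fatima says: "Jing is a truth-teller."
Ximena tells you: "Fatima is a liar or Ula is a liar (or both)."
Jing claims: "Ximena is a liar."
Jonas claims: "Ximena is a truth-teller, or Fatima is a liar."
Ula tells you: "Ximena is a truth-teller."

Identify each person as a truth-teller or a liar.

Fatima: liar, Ximena: truth-teller, Jing: liar, Jonas: truth-teller, Ula: truth-teller

Consider Fatima. Suppose Fatima is a truth-teller.
Then no assignment of the remaining roles makes every statement match its speaker's type — contradiction.
So Fatima is a liar.
With that fixed, Ximena's statement is true, so Ximena is a truth-teller.
With that fixed, Jing's statement is false, so Jing is a liar.
With that fixed, Jonas's statement is true, so Jonas is a truth-teller.
With that fixed, Ula's statement is true, so Ula is a truth-teller.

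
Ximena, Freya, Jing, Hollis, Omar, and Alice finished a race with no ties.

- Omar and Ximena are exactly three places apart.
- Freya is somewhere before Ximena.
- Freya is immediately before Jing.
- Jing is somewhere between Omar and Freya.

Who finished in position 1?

With clues 1–2, Ximena is ruled out for place 1.
With clues 1–3, Jing is ruled out for place 1.
With clues 1–4, Alice, Hollis, and Omar are ruled out for place 1.
So place 1 is Freya.

Freya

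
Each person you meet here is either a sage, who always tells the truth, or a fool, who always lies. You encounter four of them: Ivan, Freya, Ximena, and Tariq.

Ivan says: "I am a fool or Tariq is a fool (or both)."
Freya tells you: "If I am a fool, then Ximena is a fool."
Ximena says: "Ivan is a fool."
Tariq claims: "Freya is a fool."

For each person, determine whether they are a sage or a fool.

Consider Ivan. Suppose Ivan is a fool.
Then Ivan's own statement would have to be false, but it can't be — contradiction.
So Ivan is a sage.
With that fixed, Ximena's statement is false, so Ximena is a fool.
With that fixed, Freya's statement is true, so Freya is a sage.
With that fixed, Tariq's statement is false, so Tariq is a fool.

Ivan: sage, Freya: sage, Ximena: fool, Tariq: fool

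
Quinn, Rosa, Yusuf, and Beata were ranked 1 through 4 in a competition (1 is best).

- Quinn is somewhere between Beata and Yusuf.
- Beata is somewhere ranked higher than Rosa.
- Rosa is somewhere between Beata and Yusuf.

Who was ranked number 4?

With clue 1, Quinn is ruled out for rank 4.
With clues 1–2, Beata is ruled out for rank 4.
With clues 1–3, Rosa is ruled out for rank 4.
So rank 4 is Yusuf.

Yusuf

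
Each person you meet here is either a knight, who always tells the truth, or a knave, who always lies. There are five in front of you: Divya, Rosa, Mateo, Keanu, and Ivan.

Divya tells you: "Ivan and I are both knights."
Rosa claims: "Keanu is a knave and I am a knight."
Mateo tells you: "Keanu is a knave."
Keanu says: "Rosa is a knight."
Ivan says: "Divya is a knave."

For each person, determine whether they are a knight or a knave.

Divya: knave, Rosa: knave, Mateo: knight, Keanu: knave, Ivan: knight

Consider Divya. Suppose Divya is a knight.
Then no assignment of the remaining roles makes every statement match its speaker's type — contradiction.
So Divya is a knave.
With that fixed, Ivan's statement is true, so Ivan is a knight.
Consider Rosa. Suppose Rosa is a knight.
Then no assignment of the remaining roles makes every statement match its speaker's type — contradiction.
So Rosa is a knave.
With that fixed, Keanu's statement is false, so Keanu is a knave.
With that fixed, Mateo's statement is true, so Mateo is a knight.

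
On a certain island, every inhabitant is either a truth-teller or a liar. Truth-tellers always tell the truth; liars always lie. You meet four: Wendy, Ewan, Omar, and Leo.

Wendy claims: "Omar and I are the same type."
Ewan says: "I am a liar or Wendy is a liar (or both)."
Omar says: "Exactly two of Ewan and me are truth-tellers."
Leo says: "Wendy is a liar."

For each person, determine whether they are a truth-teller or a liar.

Consider Wendy. Suppose Wendy is a truth-teller.
Then whichever role Ewan has, Ewan's statement has the wrong truth value — contradiction.
So Wendy is a liar.
With that fixed, Ewan's statement is true, so Ewan is a truth-teller.
With that fixed, Leo's statement is true, so Leo is a truth-teller.
Consider Omar. Suppose Omar is a liar.
Then Wendy's statement comes out true, contradicting Wendy being a liar.
So Omar is a truth-teller.

Wendy: liar, Ewan: truth-teller, Omar: truth-teller, Leo: truth-teller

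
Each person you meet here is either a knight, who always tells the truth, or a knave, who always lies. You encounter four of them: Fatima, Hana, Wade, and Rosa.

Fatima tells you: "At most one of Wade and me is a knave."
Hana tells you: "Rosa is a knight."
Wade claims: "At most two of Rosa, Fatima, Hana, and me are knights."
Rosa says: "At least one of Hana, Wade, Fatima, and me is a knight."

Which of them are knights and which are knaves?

Fatima: knight, Hana: knight, Wade: knave, Rosa: knight

Consider Fatima. Suppose Fatima is a knave.
Then no assignment of the remaining roles makes every statement match its speaker's type — contradiction.
So Fatima is a knight.
With that fixed, Rosa's statement is true, so Rosa is a knight.
With that fixed, Hana's statement is true, so Hana is a knight.
With that fixed, Wade's statement is false, so Wade is a knave.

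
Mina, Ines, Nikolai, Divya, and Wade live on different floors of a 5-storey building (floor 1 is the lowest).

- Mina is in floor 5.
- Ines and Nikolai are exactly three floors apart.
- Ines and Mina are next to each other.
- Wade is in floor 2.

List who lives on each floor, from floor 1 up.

From clue 1: Mina → floor 5.
From clues 1–2: Ines is in {1,4}.
From clues 1–3: Nikolai → floor 1, Ines → floor 4.
From clues 1–4: Wade → floor 2, Divya → floor 3.

Nikolai, Wade, Divya, Ines, Mina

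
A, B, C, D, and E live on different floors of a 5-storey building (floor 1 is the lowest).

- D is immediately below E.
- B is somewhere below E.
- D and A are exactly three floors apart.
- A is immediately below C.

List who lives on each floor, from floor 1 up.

A, C, B, D, E

From clue 1: D is in {1,2,3,4}.
From clues 1–2: B is in {1,2,3}.
From clues 1–3: A is in {1,5}.
From clues 1–4: A → floor 1, C → floor 2, B → floor 3, D → floor 4, E → floor 5.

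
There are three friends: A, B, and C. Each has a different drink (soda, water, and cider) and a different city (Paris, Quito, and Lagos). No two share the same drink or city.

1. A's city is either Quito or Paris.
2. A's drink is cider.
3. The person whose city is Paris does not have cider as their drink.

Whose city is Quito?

With clues 1–3, B and C are impossible for the one with city Quito.
That leaves A.

A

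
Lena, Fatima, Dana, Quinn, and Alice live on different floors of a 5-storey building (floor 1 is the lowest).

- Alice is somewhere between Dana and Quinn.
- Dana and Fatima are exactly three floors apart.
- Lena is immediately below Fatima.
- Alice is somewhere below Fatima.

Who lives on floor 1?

With clue 1, Alice is ruled out for floor 1.
With clues 1–3, Fatima and Quinn are ruled out for floor 1.
With clues 1–4, Lena is ruled out for floor 1.
So floor 1 is Dana.

Dana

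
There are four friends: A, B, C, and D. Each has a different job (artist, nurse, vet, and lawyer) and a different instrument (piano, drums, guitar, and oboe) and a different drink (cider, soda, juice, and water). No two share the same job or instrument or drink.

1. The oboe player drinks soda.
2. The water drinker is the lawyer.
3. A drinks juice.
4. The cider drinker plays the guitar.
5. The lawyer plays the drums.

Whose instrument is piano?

A

With clues 1–5, B, C, and D are impossible for the one with instrument piano.
That leaves A.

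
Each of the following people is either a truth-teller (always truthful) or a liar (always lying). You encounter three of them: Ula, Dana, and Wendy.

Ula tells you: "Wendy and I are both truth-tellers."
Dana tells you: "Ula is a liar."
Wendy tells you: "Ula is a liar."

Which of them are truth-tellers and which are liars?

Consider Ula. Suppose Ula is a truth-teller.
Then no assignment of the remaining roles makes every statement match its speaker's type — contradiction.
So Ula is a liar.
With that fixed, Dana's statement is true, so Dana is a truth-teller.
With that fixed, Wendy's statement is true, so Wendy is a truth-teller.

Ula: liar, Dana: truth-teller, Wendy: truth-teller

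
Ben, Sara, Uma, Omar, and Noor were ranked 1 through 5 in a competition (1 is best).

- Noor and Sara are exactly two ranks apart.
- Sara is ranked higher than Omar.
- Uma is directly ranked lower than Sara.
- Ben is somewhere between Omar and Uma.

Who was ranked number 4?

Ben

With clues 1–3, Sara is ruled out for rank 4.
With clues 1–4, Noor, Omar, and Uma are ruled out for rank 4.
So rank 4 is Ben.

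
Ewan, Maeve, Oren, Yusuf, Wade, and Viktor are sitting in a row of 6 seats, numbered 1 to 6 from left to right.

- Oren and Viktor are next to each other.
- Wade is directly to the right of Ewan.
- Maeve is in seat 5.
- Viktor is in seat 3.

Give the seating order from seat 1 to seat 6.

Ewan, Wade, Viktor, Oren, Maeve, Yusuf

From clues 1–2: Ewan is in {1,2,3,4,5}.
From clues 1–3: Maeve → seat 5, Yusuf → seat 6.
From clues 1–4: Ewan → seat 1, Wade → seat 2, Viktor → seat 3, Oren → seat 4.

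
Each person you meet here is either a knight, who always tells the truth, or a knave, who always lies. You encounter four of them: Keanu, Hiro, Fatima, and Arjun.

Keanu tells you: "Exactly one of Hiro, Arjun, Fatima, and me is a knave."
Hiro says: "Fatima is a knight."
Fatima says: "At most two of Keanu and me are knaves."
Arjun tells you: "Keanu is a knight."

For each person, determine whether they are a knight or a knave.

Regardless of anyone's role, Fatima's statement is true, so Fatima is a knight.
With that fixed, Hiro's statement is true, so Hiro is a knight.
Consider Keanu. Suppose Keanu is a knight.
Then no assignment of the remaining roles makes every statement match its speaker's type — contradiction.
So Keanu is a knave.
With that fixed, Arjun's statement is false, so Arjun is a knave.

Keanu: knave, Hiro: knight, Fatima: knight, Arjun: knave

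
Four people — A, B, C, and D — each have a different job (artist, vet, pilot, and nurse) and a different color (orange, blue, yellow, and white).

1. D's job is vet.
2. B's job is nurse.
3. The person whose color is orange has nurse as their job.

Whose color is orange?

With clues 1–3, A, C, and D are impossible for the one with color orange.
That leaves B.

B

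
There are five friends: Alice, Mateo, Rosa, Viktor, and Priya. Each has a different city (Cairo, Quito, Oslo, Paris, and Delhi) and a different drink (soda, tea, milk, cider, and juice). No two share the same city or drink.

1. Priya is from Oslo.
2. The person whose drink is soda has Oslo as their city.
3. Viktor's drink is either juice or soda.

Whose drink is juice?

With clues 1–2, Priya is impossible for the one with drink juice.
With clues 1–3, Alice, Mateo, and Rosa are impossible for the one with drink juice.
That leaves Viktor.

Viktor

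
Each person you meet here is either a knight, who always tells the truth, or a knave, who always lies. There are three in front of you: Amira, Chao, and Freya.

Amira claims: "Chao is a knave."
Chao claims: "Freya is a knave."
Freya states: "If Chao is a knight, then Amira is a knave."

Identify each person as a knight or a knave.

Consider Amira. Suppose Amira is a knave.
Then no assignment of the remaining roles makes every statement match its speaker's type — contradiction.
So Amira is a knight.
Consider Chao. Suppose Chao is a knight.
Then Amira's statement comes out false, contradicting Amira being a knight.
So Chao is a knave.
With that fixed, Freya's statement is true, so Freya is a knight.

Amira: knight, Chao: knave, Freya: knight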